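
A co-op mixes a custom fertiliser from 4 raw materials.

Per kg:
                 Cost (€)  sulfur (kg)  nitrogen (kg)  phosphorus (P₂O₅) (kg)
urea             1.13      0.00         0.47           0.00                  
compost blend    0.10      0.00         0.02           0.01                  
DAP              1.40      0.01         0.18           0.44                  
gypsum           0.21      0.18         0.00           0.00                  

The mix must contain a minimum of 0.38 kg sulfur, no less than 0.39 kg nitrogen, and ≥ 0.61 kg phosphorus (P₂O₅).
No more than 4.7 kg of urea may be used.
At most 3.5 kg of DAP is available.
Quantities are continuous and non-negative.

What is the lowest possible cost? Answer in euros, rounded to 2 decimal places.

€2.71

This is a linear program. Let x1 = kg of urea, x2 = kg of compost blend, x3 = kg of DAP, x4 = kg of gypsum.
min 1.13x1 + 0.1x2 + 1.4x3 + 0.21x4 s.t.:
  0.01x3 + 0.18x4 ≥ 0.38   (sulfur)
  0.47x1 + 0.02x2 + 0.18x3 ≥ 0.39   (nitrogen)
  0.01x2 + 0.44x3 ≥ 0.61   (phosphorus (P₂O₅))
  x1 ≤ 4.7
  x3 ≤ 3.5
  x1, x2, x3, x4 ≥ 0.
The cheapest feasible vertex uses only urea, DAP, gypsum; compost blend is not used. There the sulfur, nitrogen, phosphorus (P₂O₅) constraints are tight.
Solving gives x1 = 0.2988, x3 = 1.386, x4 = 2.034.
Objective = 1.13·0.2988 + 1.4·1.386 + 0.21·2.034 = 2.7052.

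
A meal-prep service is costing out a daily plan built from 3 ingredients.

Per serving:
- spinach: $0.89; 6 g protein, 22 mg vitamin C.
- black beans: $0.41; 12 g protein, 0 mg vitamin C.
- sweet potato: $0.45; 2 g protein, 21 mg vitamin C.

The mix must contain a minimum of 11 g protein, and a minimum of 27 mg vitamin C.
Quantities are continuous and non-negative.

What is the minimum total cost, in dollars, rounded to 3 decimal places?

$0.867

Let x1 = servings of spinach, x2 = servings of black beans, x3 = servings of sweet potato.
Minimise 0.89x1 + 0.41x2 + 0.45x3 subject to:
  6x1 + 12x2 + 2x3 ≥ 11   (protein)
  22x1 + 21x3 ≥ 27   (vitamin C)
  x1, x2, x3 ≥ 0.
The optimal basis is {black beans, sweet potato}; spinach drops out. Binding constraints: protein and vitamin C.
Solving gives x2 = 0.7024, x3 = 1.286.
Hence cost = 0.41·0.7024 + 0.45·1.286 = $0.86668.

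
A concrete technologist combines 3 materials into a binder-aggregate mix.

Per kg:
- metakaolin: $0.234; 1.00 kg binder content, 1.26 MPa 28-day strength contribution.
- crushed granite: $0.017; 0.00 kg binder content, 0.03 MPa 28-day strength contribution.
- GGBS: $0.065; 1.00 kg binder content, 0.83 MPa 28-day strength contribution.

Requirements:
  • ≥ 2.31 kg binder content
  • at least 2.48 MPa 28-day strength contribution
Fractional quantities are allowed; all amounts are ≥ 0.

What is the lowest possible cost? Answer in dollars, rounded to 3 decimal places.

$0.194

This is a linear program. Let x1 = kg of metakaolin, x2 = kg of crushed granite, x3 = kg of GGBS.
Minimize 0.234x1 + 0.017x2 + 0.065x3 with:
  1x1 + 1x3 ≥ 2.31   (binder content)
  1.26x1 + 0.03x2 + 0.83x3 ≥ 2.48   (28-day strength contribution)
  x1, x2, x3 ≥ 0.
The cheapest feasible vertex uses only GGBS; metakaolin, crushed granite are not used. There the 28-day strength contribution constraint is tight.
Solving gives x3 = 2.988.
Hence cost = 0.065·2.988 = $0.19422.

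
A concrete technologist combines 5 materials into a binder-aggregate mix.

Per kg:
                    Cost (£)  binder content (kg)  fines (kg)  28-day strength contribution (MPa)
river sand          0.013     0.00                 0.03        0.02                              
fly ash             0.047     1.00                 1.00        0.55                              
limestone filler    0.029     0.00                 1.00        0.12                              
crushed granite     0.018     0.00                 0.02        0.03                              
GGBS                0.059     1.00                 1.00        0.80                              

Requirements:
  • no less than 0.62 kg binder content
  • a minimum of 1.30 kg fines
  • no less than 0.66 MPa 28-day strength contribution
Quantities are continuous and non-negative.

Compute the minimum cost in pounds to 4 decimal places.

Let x1 = kg of river sand, x2 = kg of fly ash, x3 = kg of limestone filler, x4 = kg of crushed granite, x5 = kg of GGBS.
Minimize 0.013x1 + 0.047x2 + 0.029x3 + 0.018x4 + 0.059x5 subject to:
  1x2 + 1x5 ≥ 0.62   (binder content)
  0.03x1 + 1x2 + 1x3 + 0.02x4 + 1x5 ≥ 1.3   (fines)
  0.02x1 + 0.55x2 + 0.12x3 + 0.03x4 + 0.8x5 ≥ 0.66   (28-day strength contribution)
  x1, x2, x3, x4, x5 ≥ 0.
The optimal basis is {fly ash, limestone filler}; river sand, crushed granite, GGBS drop out. Binding constraints: fines and 28-day strength contribution.
Optimal quantities: fly ash = 1.172 kg, limestone filler = 0.1279 kg.
Hence cost = 0.047·1.172 + 0.029·0.1279 = £0.058793.

£0.0588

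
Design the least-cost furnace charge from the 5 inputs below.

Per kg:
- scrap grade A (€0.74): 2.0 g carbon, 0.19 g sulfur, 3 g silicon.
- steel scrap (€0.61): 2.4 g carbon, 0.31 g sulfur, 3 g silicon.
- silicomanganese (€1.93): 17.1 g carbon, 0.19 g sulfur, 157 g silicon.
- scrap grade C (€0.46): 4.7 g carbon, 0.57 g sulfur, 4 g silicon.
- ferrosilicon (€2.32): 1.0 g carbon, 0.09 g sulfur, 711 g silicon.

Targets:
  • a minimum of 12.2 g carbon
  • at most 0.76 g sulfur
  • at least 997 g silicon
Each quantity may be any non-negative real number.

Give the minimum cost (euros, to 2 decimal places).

€4.16

Treat it as an LP. Let x1 = kg of scrap grade A, x2 = kg of steel scrap, x3 = kg of silicomanganese, x4 = kg of scrap grade C, x5 = kg of ferrosilicon.
Minimize 0.74x1 + 0.61x2 + 1.93x3 + 0.46x4 + 2.32x5 with:
  2x1 + 2.4x2 + 17.1x3 + 4.7x4 + 1x5 ≥ 12.2   (carbon)
  0.19x1 + 0.31x2 + 0.19x3 + 0.57x4 + 0.09x5 ≤ 0.76   (sulfur)
  3x1 + 3x2 + 157x3 + 4x4 + 711x5 ≥ 997   (silicon)
  x1, x2, x3, x4, x5 ≥ 0.
The optimal basis is {silicomanganese, ferrosilicon}; scrap grade A, steel scrap, scrap grade C drop out. There the carbon and silicon constraints are tight.
Optimal quantities: silicomanganese = 0.6397 kg, ferrosilicon = 1.261 kg.
Hence cost = 1.93·0.6397 + 2.32·1.261 = €4.1601.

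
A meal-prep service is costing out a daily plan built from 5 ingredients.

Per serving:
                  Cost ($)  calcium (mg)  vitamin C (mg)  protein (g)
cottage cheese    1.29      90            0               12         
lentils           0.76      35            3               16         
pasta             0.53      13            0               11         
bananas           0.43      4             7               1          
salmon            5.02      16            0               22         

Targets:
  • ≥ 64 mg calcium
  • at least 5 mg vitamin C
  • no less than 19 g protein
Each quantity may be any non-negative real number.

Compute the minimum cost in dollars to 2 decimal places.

$1.27

Treat it as an LP. Let x1 = servings of cottage cheese, x2 = servings of lentils, x3 = servings of pasta, x4 = servings of bananas, x5 = servings of salmon.
Minimise 1.29x1 + 0.76x2 + 0.53x3 + 0.43x4 + 5.02x5 with:
  90x1 + 35x2 + 13x3 + 4x4 + 16x5 ≥ 64   (calcium)
  3x2 + 7x4 ≥ 5   (vitamin C)
  12x1 + 16x2 + 11x3 + 1x4 + 22x5 ≥ 19   (protein)
  x1, x2, x3, x4, x5 ≥ 0.
At the optimum only cottage cheese, lentils, bananas are positive (pasta, salmon = 0). There the calcium, vitamin C, protein constraints are tight.
That vertex is x1 = 0.3427, x2 = 0.9102, x4 = 0.3242.
Objective = 1.29·0.3427 + 0.76·0.9102 + 0.43·0.3242 = 1.2732.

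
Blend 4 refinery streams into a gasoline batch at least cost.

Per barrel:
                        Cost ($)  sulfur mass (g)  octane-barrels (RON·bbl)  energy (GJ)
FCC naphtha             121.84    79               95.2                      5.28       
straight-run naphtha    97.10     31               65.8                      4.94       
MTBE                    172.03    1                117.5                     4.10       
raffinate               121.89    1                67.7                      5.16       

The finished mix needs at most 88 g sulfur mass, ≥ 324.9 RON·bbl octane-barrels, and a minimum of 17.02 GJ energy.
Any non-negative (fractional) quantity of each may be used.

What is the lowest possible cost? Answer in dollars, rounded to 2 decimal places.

Let x1 = barrels of FCC naphtha, x2 = barrels of straight-run naphtha, x3 = barrels of MTBE, x4 = barrels of raffinate.
min 121.84x1 + 97.1x2 + 172.03x3 + 121.89x4 with:
  79x1 + 31x2 + 1x3 + 1x4 ≤ 88   (sulfur mass)
  95.2x1 + 65.8x2 + 117.5x3 + 67.7x4 ≥ 324.9   (octane-barrels)
  5.28x1 + 4.94x2 + 4.1x3 + 5.16x4 ≥ 17.02   (energy)
  x1, x2, x3, x4 ≥ 0.
The minimum-cost mix takes nothing from raffinate — only FCC naphtha, straight-run naphtha, MTBE. Binding constraints: sulfur mass, octane-barrels, energy.
So FCC naphtha = 0.35594 barrels, straight-run naphtha = 1.8858 barrels, MTBE = 1.4207 barrels.
Cost = 121.84·0.35594 + 97.1·1.8858 + 172.03·1.4207 = 470.8819.

$470.88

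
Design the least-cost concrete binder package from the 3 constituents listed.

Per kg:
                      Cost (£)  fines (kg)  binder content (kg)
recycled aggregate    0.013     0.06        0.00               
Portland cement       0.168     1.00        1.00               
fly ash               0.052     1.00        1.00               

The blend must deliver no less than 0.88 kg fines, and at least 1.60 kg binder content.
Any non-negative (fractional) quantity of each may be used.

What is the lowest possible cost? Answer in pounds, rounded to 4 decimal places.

Set it up as a linear program. Let x1 = kg of recycled aggregate, x2 = kg of Portland cement, x3 = kg of fly ash.
Minimize 0.013x1 + 0.168x2 + 0.052x3 s.t.:
  0.06x1 + 1x2 + 1x3 ≥ 0.88   (fines)
  1x2 + 1x3 ≥ 1.6   (binder content)
  x1, x2, x3 ≥ 0.
The minimum-cost mix takes nothing from recycled aggregate, Portland cement — only fly ash. Binding constraint: binder content.
So fly ash = 1.6 kg.
Hence cost = 0.052·1.6 = £0.083200.

£0.0832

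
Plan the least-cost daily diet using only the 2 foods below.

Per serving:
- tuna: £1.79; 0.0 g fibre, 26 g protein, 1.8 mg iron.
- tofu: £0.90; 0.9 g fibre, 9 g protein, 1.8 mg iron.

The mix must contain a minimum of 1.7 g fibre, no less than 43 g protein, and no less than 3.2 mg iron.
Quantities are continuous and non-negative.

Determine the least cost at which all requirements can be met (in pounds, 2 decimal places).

Let x1 = servings of tuna, x2 = servings of tofu.
Minimise 1.79x1 + 0.9x2 with:
  0.9x2 ≥ 1.7   (fibre)
  26x1 + 9x2 ≥ 43   (protein)
  1.8x1 + 1.8x2 ≥ 3.2   (iron)
  x1, x2 ≥ 0.
Both inputs are positive at the optimum. The fibre and protein requirements are met with equality.
Solving gives x1 = 1, x2 = 1.889.
Total cost: 1.79·1 + 0.9·1.889 = 3.4901.

£3.49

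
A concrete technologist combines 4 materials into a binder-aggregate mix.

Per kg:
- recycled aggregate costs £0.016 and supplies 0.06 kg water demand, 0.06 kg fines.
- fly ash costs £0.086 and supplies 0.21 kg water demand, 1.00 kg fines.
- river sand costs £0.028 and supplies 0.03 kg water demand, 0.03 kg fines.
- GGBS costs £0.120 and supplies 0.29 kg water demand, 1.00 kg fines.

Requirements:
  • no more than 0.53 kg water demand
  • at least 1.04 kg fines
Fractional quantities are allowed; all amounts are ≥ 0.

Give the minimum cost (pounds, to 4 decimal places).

Set it up as a linear program. Let x1 = kg of recycled aggregate, x2 = kg of fly ash, x3 = kg of river sand, x4 = kg of GGBS.
Minimize 0.016x1 + 0.086x2 + 0.028x3 + 0.12x4 subject to:
  0.06x1 + 0.21x2 + 0.03x3 + 0.29x4 ≤ 0.53   (water demand)
  0.06x1 + 1x2 + 0.03x3 + 1x4 ≥ 1.04   (fines)
  x1, x2, x3, x4 ≥ 0.
At the optimum only fly ash is positive (recycled aggregate, river sand, GGBS = 0). Binding constraint: fines.
So fly ash = 1.04 kg.
Cost = 0.086·1.04 = 0.089440.

£0.0894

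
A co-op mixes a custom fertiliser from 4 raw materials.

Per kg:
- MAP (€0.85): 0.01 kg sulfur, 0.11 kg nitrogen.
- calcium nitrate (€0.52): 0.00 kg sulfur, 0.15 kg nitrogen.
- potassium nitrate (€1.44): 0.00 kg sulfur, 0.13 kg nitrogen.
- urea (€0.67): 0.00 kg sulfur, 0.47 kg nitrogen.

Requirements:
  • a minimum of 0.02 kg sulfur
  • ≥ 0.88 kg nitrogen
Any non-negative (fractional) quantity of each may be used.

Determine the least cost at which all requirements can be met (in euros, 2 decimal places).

€2.64

Let x1 = kg of MAP, x2 = kg of calcium nitrate, x3 = kg of potassium nitrate, x4 = kg of urea.
min 0.85x1 + 0.52x2 + 1.44x3 + 0.67x4 s.t.:
  0.01x1 ≥ 0.02   (sulfur)
  0.11x1 + 0.15x2 + 0.13x3 + 0.47x4 ≥ 0.88   (nitrogen)
  x1, x2, x3, x4 ≥ 0.
The minimum-cost mix takes nothing from calcium nitrate, potassium nitrate — only MAP, urea. There the sulfur and nitrogen constraints are tight.
Optimal quantities: MAP = 2 kg, urea = 1.404 kg.
Cost = 0.85·2 + 0.67·1.404 = 2.6407.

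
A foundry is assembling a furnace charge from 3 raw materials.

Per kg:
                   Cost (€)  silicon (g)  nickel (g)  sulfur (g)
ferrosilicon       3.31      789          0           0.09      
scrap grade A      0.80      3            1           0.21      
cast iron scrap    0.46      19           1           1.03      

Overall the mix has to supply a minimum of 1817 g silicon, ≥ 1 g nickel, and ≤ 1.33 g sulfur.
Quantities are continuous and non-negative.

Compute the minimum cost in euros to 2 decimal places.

Let x1 = kg of ferrosilicon, x2 = kg of scrap grade A, x3 = kg of cast iron scrap.
Minimise 3.31x1 + 0.8x2 + 0.46x3 s.t.:
  789x1 + 3x2 + 19x3 ≥ 1817   (silicon)
  1x2 + 1x3 ≥ 1   (nickel)
  0.09x1 + 0.21x2 + 1.03x3 ≤ 1.33   (sulfur)
  x1, x2, x3 ≥ 0.
At the optimum only ferrosilicon, cast iron scrap are positive (scrap grade A = 0). The silicon and nickel requirements are met with equality.
Solving gives x1 = 2.279, x3 = 1.
Total cost: 3.31·2.279 + 0.46·1 = 8.0035.

€8.00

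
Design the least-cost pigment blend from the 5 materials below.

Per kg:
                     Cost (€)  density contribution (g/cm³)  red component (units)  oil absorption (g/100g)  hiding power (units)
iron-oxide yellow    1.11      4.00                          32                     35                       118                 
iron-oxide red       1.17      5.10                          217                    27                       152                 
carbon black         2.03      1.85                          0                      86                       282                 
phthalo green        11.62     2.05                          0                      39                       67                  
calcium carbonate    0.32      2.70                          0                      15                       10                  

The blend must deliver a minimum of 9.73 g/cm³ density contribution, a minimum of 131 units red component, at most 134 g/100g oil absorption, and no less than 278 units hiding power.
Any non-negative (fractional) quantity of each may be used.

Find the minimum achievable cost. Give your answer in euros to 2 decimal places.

Let x1 = kg of iron-oxide yellow, x2 = kg of iron-oxide red, x3 = kg of carbon black, x4 = kg of phthalo green, x5 = kg of calcium carbonate.
min 1.11x1 + 1.17x2 + 2.03x3 + 11.62x4 + 0.32x5 with:
  4x1 + 5.1x2 + 1.85x3 + 2.05x4 + 2.7x5 ≥ 9.73   (density contribution)
  32x1 + 217x2 ≥ 131   (red component)
  35x1 + 27x2 + 86x3 + 39x4 + 15x5 ≤ 134   (oil absorption)
  118x1 + 152x2 + 282x3 + 67x4 + 10x5 ≥ 278   (hiding power)
  x1, x2, x3, x4, x5 ≥ 0.
The minimum-cost mix takes nothing from iron-oxide yellow, carbon black, phthalo green — only iron-oxide red, calcium carbonate. Binding constraints: density contribution and hiding power.
Optimal quantities: iron-oxide red = 1.818 kg, calcium carbonate = 0.1702 kg.
Hence cost = 1.17·1.818 + 0.32·0.1702 = €2.1815.

€2.18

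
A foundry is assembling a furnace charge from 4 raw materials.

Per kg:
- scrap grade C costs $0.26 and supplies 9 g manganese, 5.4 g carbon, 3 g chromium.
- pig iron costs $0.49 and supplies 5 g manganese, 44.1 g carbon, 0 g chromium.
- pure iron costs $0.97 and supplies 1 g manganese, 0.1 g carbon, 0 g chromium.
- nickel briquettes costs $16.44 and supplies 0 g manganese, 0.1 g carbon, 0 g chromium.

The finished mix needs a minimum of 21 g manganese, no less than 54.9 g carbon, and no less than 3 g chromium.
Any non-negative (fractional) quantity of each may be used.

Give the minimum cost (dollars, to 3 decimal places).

Let x1 = kg of scrap grade C, x2 = kg of pig iron, x3 = kg of pure iron, x4 = kg of nickel briquettes.
min 0.26x1 + 0.49x2 + 0.97x3 + 16.44x4 subject to:
  9x1 + 5x2 + 1x3 ≥ 21   (manganese)
  5.4x1 + 44.1x2 + 0.1x3 + 0.1x4 ≥ 54.9   (carbon)
  3x1 ≥ 3   (chromium)
  x1, x2, x3, x4 ≥ 0.
The cheapest feasible vertex uses only scrap grade C, pig iron; pure iron, nickel briquettes are not used. There the manganese and carbon constraints are tight.
That vertex is x1 = 1.762, x2 = 1.029.
Hence cost = 0.26·1.762 + 0.49·1.029 = $0.96233.

$0.962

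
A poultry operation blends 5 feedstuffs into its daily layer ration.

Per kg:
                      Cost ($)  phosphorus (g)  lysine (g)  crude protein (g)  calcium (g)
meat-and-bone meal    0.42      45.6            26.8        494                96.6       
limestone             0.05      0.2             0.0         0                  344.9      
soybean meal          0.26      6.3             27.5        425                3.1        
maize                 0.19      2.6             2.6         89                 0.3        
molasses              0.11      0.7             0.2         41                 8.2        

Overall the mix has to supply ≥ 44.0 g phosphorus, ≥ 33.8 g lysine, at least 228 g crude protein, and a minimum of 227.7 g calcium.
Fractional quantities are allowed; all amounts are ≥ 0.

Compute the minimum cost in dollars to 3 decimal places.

Let x1 = kg of meat-and-bone meal, x2 = kg of limestone, x3 = kg of soybean meal, x4 = kg of maize, x5 = kg of molasses.
Minimize 0.42x1 + 0.05x2 + 0.26x3 + 0.19x4 + 0.11x5 subject to:
  45.6x1 + 0.2x2 + 6.3x3 + 2.6x4 + 0.7x5 ≥ 44   (phosphorus)
  26.8x1 + 27.5x3 + 2.6x4 + 0.2x5 ≥ 33.8   (lysine)
  494x1 + 425x3 + 89x4 + 41x5 ≥ 228   (crude protein)
  96.6x1 + 344.9x2 + 3.1x3 + 0.3x4 + 8.2x5 ≥ 227.7   (calcium)
  x1, x2, x3, x4, x5 ≥ 0.
The cheapest feasible vertex uses only meat-and-bone meal, limestone, soybean meal; maize, molasses are not used. Binding constraints: phosphorus, lysine, calcium.
Optimal quantities: meat-and-bone meal = 0.9168 kg, limestone = 0.4004 kg, soybean meal = 0.3356 kg.
Hence cost = 0.42·0.9168 + 0.05·0.4004 + 0.26·0.3356 = $0.49233.

$0.492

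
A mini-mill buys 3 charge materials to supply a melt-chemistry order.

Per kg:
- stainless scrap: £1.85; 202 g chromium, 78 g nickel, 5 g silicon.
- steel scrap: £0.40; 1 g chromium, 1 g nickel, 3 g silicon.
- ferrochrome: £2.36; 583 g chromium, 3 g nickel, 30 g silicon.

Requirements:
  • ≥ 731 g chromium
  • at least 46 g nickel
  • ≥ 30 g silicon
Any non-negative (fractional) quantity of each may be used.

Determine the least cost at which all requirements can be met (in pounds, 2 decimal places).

Let x1 = kg of stainless scrap, x2 = kg of steel scrap, x3 = kg of ferrochrome.
min 1.85x1 + 0.4x2 + 2.36x3 subject to:
  202x1 + 1x2 + 583x3 ≥ 731   (chromium)
  78x1 + 1x2 + 3x3 ≥ 46   (nickel)
  5x1 + 3x2 + 30x3 ≥ 30   (silicon)
  x1, x2, x3 ≥ 0.
At the optimum only stainless scrap, ferrochrome are positive (steel scrap = 0). Binding constraints: chromium and nickel.
Solving gives x1 = 0.5488, x3 = 1.064.
Hence cost = 1.85·0.5488 + 2.36·1.064 = £3.5263.

£3.53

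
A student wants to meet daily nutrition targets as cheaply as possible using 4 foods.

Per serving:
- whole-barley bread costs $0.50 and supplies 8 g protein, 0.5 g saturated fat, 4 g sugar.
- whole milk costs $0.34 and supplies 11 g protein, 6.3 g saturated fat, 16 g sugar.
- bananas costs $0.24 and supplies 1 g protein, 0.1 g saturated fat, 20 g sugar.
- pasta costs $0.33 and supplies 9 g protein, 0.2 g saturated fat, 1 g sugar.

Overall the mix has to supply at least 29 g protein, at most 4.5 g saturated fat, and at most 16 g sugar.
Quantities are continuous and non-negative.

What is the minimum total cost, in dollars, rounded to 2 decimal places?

Treat it as an LP. Let x1 = servings of whole-barley bread, x2 = servings of whole milk, x3 = servings of bananas, x4 = servings of pasta.
min 0.5x1 + 0.34x2 + 0.24x3 + 0.33x4 with:
  8x1 + 11x2 + 1x3 + 9x4 ≥ 29   (protein)
  0.5x1 + 6.3x2 + 0.1x3 + 0.2x4 ≤ 4.5   (saturated fat)
  4x1 + 16x2 + 20x3 + 1x4 ≤ 16   (sugar)
  x1, x2, x3, x4 ≥ 0.
The minimum-cost mix takes nothing from whole-barley bread, bananas — only whole milk, pasta. There the protein and saturated fat constraints are tight.
That vertex is x2 = 0.6367, x4 = 2.444.
Hence cost = 0.34·0.6367 + 0.33·2.444 = $1.0230.

$1.02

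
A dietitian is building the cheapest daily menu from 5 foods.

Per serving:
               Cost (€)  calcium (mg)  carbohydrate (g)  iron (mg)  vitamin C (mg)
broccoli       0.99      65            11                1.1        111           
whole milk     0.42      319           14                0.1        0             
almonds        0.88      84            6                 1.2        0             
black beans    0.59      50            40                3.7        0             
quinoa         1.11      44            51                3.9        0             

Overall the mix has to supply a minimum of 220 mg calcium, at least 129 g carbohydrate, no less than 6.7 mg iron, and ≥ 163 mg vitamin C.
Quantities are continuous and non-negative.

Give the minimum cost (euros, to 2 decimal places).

€3.12

This is a linear program. Let x1 = servings of broccoli, x2 = servings of whole milk, x3 = servings of almonds, x4 = servings of black beans, x5 = servings of quinoa.
Minimise 0.99x1 + 0.42x2 + 0.88x3 + 0.59x4 + 1.11x5 with:
  65x1 + 319x2 + 84x3 + 50x4 + 44x5 ≥ 220   (calcium)
  11x1 + 14x2 + 6x3 + 40x4 + 51x5 ≥ 129   (carbohydrate)
  1.1x1 + 0.1x2 + 1.2x3 + 3.7x4 + 3.9x5 ≥ 6.7   (iron)
  111x1 ≥ 163   (vitamin C)
  x1, x2, x3, x4, x5 ≥ 0.
The minimum-cost mix takes nothing from whole milk, almonds, quinoa — only broccoli, black beans. There the carbohydrate and vitamin C constraints are tight.
Optimal quantities: broccoli = 1.468 servings, black beans = 2.821 servings.
Total cost: 0.99·1.468 + 0.59·2.821 = 3.1177.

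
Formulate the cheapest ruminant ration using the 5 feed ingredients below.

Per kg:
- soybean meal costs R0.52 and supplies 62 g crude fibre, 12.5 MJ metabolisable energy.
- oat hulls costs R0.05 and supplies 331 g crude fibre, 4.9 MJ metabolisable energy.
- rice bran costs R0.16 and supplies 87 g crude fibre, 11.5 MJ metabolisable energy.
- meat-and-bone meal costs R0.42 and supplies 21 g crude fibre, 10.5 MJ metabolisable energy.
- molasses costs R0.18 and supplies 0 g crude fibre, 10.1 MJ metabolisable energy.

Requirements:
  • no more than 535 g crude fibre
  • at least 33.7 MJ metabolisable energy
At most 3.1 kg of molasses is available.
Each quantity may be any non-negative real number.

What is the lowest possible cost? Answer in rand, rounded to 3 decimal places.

Treat it as an LP. Let x1 = kg of soybean meal, x2 = kg of oat hulls, x3 = kg of rice bran, x4 = kg of meat-and-bone meal, x5 = kg of molasses.
min 0.52x1 + 0.05x2 + 0.16x3 + 0.42x4 + 0.18x5 s.t.:
  62x1 + 331x2 + 87x3 + 21x4 ≤ 535   (crude fibre)
  12.5x1 + 4.9x2 + 11.5x3 + 10.5x4 + 10.1x5 ≥ 33.7   (metabolisable energy)
  x5 ≤ 3.1
  x1, x2, x3, x4, x5 ≥ 0.
The cheapest feasible vertex uses only oat hulls, rice bran; soybean meal, meat-and-bone meal, molasses are not used. There the crude fibre and metabolisable energy constraints are tight.
So oat hulls = 0.95278 kg, rice bran = 2.5245 kg.
Cost = 0.05·0.95278 + 0.16·2.5245 = 0.45156.

R0.452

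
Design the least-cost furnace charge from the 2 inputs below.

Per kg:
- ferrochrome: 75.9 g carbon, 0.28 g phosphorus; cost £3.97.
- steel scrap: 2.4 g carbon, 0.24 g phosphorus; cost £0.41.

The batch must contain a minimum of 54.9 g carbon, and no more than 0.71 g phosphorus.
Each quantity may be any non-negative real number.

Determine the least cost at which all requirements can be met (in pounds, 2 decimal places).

£2.87

Set it up as a linear program. Let x1 = kg of ferrochrome, x2 = kg of steel scrap.
Minimise 3.97x1 + 0.41x2 subject to:
  75.9x1 + 2.4x2 ≥ 54.9   (carbon)
  0.28x1 + 0.24x2 ≤ 0.71   (phosphorus)
  x1, x2 ≥ 0.
At the optimum only ferrochrome is positive (steel scrap = 0). There the carbon constraint is tight.
So ferrochrome = 0.7233 kg.
Total cost: 3.97·0.7233 = 2.8715.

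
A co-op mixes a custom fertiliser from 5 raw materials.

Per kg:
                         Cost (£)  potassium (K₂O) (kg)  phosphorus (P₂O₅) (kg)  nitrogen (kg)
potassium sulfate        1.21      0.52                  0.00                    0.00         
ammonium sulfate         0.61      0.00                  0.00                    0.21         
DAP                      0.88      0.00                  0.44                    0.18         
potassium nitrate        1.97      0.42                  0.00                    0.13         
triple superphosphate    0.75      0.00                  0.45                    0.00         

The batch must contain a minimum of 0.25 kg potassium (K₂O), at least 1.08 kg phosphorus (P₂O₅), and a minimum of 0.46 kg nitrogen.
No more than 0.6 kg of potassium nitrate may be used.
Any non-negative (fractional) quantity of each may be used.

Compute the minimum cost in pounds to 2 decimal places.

£2.79

Set it up as a linear program. Let x1 = kg of potassium sulfate, x2 = kg of ammonium sulfate, x3 = kg of DAP, x4 = kg of potassium nitrate, x5 = kg of triple superphosphate.
Minimise 1.21x1 + 0.61x2 + 0.88x3 + 1.97x4 + 0.75x5 s.t.:
  0.52x1 + 0.42x4 ≥ 0.25   (potassium (K₂O))
  0.44x3 + 0.45x5 ≥ 1.08   (phosphorus (P₂O₅))
  0.21x2 + 0.18x3 + 0.13x4 ≥ 0.46   (nitrogen)
  x4 ≤ 0.6
  x1, x2, x3, x4, x5 ≥ 0.
The minimum-cost mix takes nothing from potassium nitrate, triple superphosphate — only potassium sulfate, ammonium sulfate, DAP. Binding constraints: potassium (K₂O), phosphorus (P₂O₅), nitrogen.
Optimal quantities: potassium sulfate = 0.4808 kg, ammonium sulfate = 0.08658 kg, DAP = 2.455 kg.
Cost = 1.21·0.4808 + 0.61·0.08658 + 0.88·2.455 = 2.79498.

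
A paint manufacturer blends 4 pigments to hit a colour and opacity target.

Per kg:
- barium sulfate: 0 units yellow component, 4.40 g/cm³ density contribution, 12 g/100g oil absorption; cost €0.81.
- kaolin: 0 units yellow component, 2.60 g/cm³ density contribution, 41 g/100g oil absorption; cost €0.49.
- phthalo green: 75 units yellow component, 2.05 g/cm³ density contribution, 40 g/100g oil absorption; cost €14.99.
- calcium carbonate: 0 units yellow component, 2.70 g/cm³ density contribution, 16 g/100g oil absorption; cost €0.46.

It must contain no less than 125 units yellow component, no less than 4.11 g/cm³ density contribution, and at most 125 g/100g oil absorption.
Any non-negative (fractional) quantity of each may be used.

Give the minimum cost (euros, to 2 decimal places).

Let x1 = kg of barium sulfate, x2 = kg of kaolin, x3 = kg of phthalo green, x4 = kg of calcium carbonate.
Minimize 0.81x1 + 0.49x2 + 14.99x3 + 0.46x4 s.t.:
  75x3 ≥ 125   (yellow component)
  4.4x1 + 2.6x2 + 2.05x3 + 2.7x4 ≥ 4.11   (density contribution)
  12x1 + 41x2 + 40x3 + 16x4 ≤ 125   (oil absorption)
  x1, x2, x3, x4 ≥ 0.
The minimum-cost mix takes nothing from barium sulfate, kaolin — only phthalo green, calcium carbonate. There the yellow component and density contribution constraints are tight.
So phthalo green = 1.6667 kg, calcium carbonate = 0.25679 kg.
Hence cost = 14.99·1.6667 + 0.46·0.25679 = €25.1020.

€25.10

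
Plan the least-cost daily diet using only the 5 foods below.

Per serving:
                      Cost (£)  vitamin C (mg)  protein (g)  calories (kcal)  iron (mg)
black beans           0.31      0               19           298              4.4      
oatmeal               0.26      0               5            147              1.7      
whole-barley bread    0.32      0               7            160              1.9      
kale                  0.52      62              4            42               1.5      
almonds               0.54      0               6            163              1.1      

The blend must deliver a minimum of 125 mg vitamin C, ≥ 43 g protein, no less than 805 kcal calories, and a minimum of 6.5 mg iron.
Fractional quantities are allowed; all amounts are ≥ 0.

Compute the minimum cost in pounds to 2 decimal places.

£1.80

Let x1 = servings of black beans, x2 = servings of oatmeal, x3 = servings of whole-barley bread, x4 = servings of kale, x5 = servings of almonds.
Minimise 0.31x1 + 0.26x2 + 0.32x3 + 0.52x4 + 0.54x5 with:
  62x4 ≥ 125   (vitamin C)
  19x1 + 5x2 + 7x3 + 4x4 + 6x5 ≥ 43   (protein)
  298x1 + 147x2 + 160x3 + 42x4 + 163x5 ≥ 805   (calories)
  4.4x1 + 1.7x2 + 1.9x3 + 1.5x4 + 1.1x5 ≥ 6.5   (iron)
  x1, x2, x3, x4, x5 ≥ 0.
The optimal basis is {black beans, kale}; oatmeal, whole-barley bread, almonds drop out. The vitamin C and calories requirements are met with equality.
That vertex is x1 = 2.417, x4 = 2.016.
Cost = 0.31·2.417 + 0.52·2.016 = 1.7976.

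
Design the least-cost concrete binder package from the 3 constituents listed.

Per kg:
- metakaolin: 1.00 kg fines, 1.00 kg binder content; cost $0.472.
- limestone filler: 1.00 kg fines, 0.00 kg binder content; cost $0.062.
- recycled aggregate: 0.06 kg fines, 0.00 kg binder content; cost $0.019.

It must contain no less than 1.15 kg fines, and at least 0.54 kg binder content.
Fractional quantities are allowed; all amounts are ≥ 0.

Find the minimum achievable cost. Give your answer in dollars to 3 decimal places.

$0.293

This is a linear program. Let x1 = kg of metakaolin, x2 = kg of limestone filler, x3 = kg of recycled aggregate.
Minimise 0.472x1 + 0.062x2 + 0.019x3 subject to:
  1x1 + 1x2 + 0.06x3 ≥ 1.15   (fines)
  1x1 ≥ 0.54   (binder content)
  x1, x2, x3 ≥ 0.
The cheapest feasible vertex uses only metakaolin, limestone filler; recycled aggregate is not used. The fines and binder content requirements are met with equality.
Optimal quantities: metakaolin = 0.54 kg, limestone filler = 0.61 kg.
Cost = 0.472·0.54 + 0.062·0.61 = 0.29270.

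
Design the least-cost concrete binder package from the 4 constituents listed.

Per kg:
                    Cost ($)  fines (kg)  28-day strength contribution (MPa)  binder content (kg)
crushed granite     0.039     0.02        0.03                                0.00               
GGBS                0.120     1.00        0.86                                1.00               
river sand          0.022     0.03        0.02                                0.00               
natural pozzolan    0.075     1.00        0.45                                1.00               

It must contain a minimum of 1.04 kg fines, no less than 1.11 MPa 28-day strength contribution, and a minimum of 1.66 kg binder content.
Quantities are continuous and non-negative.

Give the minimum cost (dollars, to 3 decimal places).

Let x1 = kg of crushed granite, x2 = kg of GGBS, x3 = kg of river sand, x4 = kg of natural pozzolan.
min 0.039x1 + 0.12x2 + 0.022x3 + 0.075x4 with:
  0.02x1 + 1x2 + 0.03x3 + 1x4 ≥ 1.04   (fines)
  0.03x1 + 0.86x2 + 0.02x3 + 0.45x4 ≥ 1.11   (28-day strength contribution)
  1x2 + 1x4 ≥ 1.66   (binder content)
  x1, x2, x3, x4 ≥ 0.
The optimal basis is {GGBS, natural pozzolan}; crushed granite, river sand drop out. The 28-day strength contribution and binder content requirements are met with equality.
That vertex is x2 = 0.8854, x4 = 0.7746.
Hence cost = 0.12·0.8854 + 0.075·0.7746 = $0.16434.

$0.164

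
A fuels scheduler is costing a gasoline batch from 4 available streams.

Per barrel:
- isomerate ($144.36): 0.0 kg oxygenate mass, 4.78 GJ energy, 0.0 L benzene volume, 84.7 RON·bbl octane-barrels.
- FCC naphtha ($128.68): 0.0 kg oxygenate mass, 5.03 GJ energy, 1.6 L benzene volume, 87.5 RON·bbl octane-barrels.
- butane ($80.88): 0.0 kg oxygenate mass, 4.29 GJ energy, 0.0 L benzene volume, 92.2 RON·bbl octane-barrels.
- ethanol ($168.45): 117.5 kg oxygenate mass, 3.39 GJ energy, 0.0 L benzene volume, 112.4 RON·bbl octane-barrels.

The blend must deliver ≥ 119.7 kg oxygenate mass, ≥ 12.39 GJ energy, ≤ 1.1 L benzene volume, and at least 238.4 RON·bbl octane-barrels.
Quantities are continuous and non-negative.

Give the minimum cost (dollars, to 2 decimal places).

$340.09

Let x1 = barrels of isomerate, x2 = barrels of FCC naphtha, x3 = barrels of butane, x4 = barrels of ethanol.
min 144.36x1 + 128.68x2 + 80.88x3 + 168.45x4 s.t.:
  117.5x4 ≥ 119.7   (oxygenate mass)
  4.78x1 + 5.03x2 + 4.29x3 + 3.39x4 ≥ 12.39   (energy)
  1.6x2 ≤ 1.1   (benzene volume)
  84.7x1 + 87.5x2 + 92.2x3 + 112.4x4 ≥ 238.4   (octane-barrels)
  x1, x2, x3, x4 ≥ 0.
The minimum-cost mix takes nothing from isomerate, FCC naphtha — only butane, ethanol. Binding constraints: oxygenate mass and energy.
So butane = 2.08311 barrels, ethanol = 1.01872 barrels.
Objective = 80.88·2.08311 + 168.45·1.01872 = 340.0853.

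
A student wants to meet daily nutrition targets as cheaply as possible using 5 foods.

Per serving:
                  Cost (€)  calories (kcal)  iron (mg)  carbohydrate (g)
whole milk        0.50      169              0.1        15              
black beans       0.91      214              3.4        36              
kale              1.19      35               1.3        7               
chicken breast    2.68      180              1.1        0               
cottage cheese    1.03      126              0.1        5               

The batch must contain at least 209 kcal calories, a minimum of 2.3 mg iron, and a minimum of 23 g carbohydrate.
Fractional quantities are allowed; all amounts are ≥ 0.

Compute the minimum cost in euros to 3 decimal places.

€0.802

Set it up as a linear program. Let x1 = servings of whole milk, x2 = servings of black beans, x3 = servings of kale, x4 = servings of chicken breast, x5 = servings of cottage cheese.
min 0.5x1 + 0.91x2 + 1.19x3 + 2.68x4 + 1.03x5 s.t.:
  169x1 + 214x2 + 35x3 + 180x4 + 126x5 ≥ 209   (calories)
  0.1x1 + 3.4x2 + 1.3x3 + 1.1x4 + 0.1x5 ≥ 2.3   (iron)
  15x1 + 36x2 + 7x3 + 5x5 ≥ 23   (carbohydrate)
  x1, x2, x3, x4, x5 ≥ 0.
The cheapest feasible vertex uses only whole milk, black beans; kale, chicken breast, cottage cheese are not used. Binding constraints: calories and iron.
Optimal quantities: whole milk = 0.3948 servings, black beans = 0.6649 servings.
Objective = 0.5·0.3948 + 0.91·0.6649 = 0.80246.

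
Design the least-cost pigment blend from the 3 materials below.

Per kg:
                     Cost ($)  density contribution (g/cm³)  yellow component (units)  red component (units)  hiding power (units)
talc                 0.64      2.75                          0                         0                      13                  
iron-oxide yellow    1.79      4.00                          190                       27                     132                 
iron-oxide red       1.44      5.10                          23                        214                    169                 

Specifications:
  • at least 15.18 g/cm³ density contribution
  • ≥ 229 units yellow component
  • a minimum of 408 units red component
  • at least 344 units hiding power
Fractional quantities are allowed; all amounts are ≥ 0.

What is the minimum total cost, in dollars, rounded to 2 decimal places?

Treat it as an LP. Let x1 = kg of talc, x2 = kg of iron-oxide yellow, x3 = kg of iron-oxide red.
min 0.64x1 + 1.79x2 + 1.44x3 with:
  2.75x1 + 4x2 + 5.1x3 ≥ 15.18   (density contribution)
  190x2 + 23x3 ≥ 229   (yellow component)
  27x2 + 214x3 ≥ 408   (red component)
  13x1 + 132x2 + 169x3 ≥ 344   (hiding power)
  x1, x2, x3 ≥ 0.
All 3 inputs are positive at the optimum. The density contribution, yellow component, red component requirements are met with equality.
Solving gives x1 = 0.7764, x2 = 0.9896, x3 = 1.782.
Total cost: 0.64·0.7764 + 1.79·0.9896 + 1.44·1.782 = 4.8344.

$4.83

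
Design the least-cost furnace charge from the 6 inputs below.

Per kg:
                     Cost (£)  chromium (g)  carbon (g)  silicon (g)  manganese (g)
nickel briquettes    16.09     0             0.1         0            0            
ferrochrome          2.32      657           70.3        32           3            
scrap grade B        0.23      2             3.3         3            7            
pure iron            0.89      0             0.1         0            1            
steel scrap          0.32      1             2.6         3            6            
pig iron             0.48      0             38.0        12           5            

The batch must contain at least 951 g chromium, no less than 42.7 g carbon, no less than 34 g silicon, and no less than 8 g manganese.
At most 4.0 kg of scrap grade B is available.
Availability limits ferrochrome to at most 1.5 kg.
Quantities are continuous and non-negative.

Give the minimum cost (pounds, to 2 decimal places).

Let x1 = kg of nickel briquettes, x2 = kg of ferrochrome, x3 = kg of scrap grade B, x4 = kg of pure iron, x5 = kg of steel scrap, x6 = kg of pig iron.
Minimize 16.09x1 + 2.32x2 + 0.23x3 + 0.89x4 + 0.32x5 + 0.48x6 subject to:
  657x2 + 2x3 + 1x5 ≥ 951   (chromium)
  0.1x1 + 70.3x2 + 3.3x3 + 0.1x4 + 2.6x5 + 38x6 ≥ 42.7   (carbon)
  32x2 + 3x3 + 3x5 + 12x6 ≥ 34   (silicon)
  3x2 + 7x3 + 1x4 + 6x5 + 5x6 ≥ 8   (manganese)
  x3 ≤ 4
  x2 ≤ 1.5
  x1, x2, x3, x4, x5, x6 ≥ 0.
The minimum-cost mix takes nothing from nickel briquettes, pure iron, steel scrap, pig iron — only ferrochrome, scrap grade B. The chromium and manganese requirements are met with equality.
Optimal quantities: ferrochrome = 1.4459 kg, scrap grade B = 0.52319 kg.
Hence cost = 2.32·1.4459 + 0.23·0.52319 = £3.4748.

£3.47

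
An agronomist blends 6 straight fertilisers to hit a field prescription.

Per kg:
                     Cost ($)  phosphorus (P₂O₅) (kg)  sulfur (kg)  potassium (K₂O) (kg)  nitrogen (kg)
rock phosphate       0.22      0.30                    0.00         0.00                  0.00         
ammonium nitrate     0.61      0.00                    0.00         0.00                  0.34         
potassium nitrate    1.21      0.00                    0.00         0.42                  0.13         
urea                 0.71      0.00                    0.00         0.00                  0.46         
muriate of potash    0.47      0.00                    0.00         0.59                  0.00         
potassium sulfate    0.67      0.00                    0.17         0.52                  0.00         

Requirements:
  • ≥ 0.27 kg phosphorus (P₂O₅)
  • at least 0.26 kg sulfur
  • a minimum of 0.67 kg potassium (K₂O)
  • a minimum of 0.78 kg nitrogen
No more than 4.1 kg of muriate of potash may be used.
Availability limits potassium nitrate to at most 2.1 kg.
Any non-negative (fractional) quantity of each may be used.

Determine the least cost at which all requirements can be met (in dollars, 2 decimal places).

Set it up as a linear program. Let x1 = kg of rock phosphate, x2 = kg of ammonium nitrate, x3 = kg of potassium nitrate, x4 = kg of urea, x5 = kg of muriate of potash, x6 = kg of potassium sulfate.
Minimize 0.22x1 + 0.61x2 + 1.21x3 + 0.71x4 + 0.47x5 + 0.67x6 with:
  0.3x1 ≥ 0.27   (phosphorus (P₂O₅))
  0.17x6 ≥ 0.26   (sulfur)
  0.42x3 + 0.59x5 + 0.52x6 ≥ 0.67   (potassium (K₂O))
  0.34x2 + 0.13x3 + 0.46x4 ≥ 0.78   (nitrogen)
  x5 ≤ 4.1
  x3 ≤ 2.1
  x1, x2, x3, x4, x5, x6 ≥ 0.
At the optimum only rock phosphate, urea, potassium sulfate are positive (ammonium nitrate, potassium nitrate, muriate of potash = 0). There the phosphorus (P₂O₅), sulfur, nitrogen constraints are tight.
That vertex is x1 = 0.9, x4 = 1.696, x6 = 1.529.
Hence cost = 0.22·0.9 + 0.71·1.696 + 0.67·1.529 = $2.4266.

$2.43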